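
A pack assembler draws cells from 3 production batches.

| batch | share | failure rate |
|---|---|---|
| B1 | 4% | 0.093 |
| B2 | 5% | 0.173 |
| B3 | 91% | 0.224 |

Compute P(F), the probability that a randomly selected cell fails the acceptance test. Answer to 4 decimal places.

P(F) ≈ 0.2162

Using total probability over the partition,
P(F) = P(F|B1)·P(B1) + P(F|B2)·P(B2) + P(F|B3)·P(B3)
      = 0.093·0.04 + 0.173·0.05 + 0.224·0.91
      = 0.00372 + 0.00865 + 0.20384 = 0.21621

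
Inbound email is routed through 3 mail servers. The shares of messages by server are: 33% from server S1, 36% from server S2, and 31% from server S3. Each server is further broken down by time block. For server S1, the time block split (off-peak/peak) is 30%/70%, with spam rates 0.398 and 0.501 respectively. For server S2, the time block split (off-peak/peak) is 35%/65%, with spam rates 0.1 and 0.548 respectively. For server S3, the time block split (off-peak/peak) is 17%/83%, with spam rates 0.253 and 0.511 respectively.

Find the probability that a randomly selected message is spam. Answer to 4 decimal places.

P(S) ≈ 0.4408

P(S|S1) = 0.3·0.398 + 0.7·0.501 = 0.1194 + 0.3507 = 0.4701
P(S|S2) = 0.35·0.1 + 0.65·0.548 = 0.035 + 0.3562 = 0.3912
P(S|S3) = 0.17·0.253 + 0.83·0.511 = 0.04301 + 0.42413 = 0.46714
Then overall,
P(S) = 0.33·0.4701 + 0.36·0.3912 + 0.31·0.46714
      = 0.155133 + 0.140832 + 0.1448134 = 0.4407784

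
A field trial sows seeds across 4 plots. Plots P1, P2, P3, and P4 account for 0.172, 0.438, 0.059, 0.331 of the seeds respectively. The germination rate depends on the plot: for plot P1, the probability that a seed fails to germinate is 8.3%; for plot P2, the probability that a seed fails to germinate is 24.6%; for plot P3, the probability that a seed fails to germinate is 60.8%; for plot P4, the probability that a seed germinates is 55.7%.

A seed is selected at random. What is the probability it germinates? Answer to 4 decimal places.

P(G) ≈ 0.6955

P(G|P1) = 1 − 0.083 = 0.917.
P(G|P2) = 1 − 0.246 = 0.754.
P(G|P3) = 1 − 0.608 = 0.392.
By the law of total probability,
P(G) = P(G|P1)·P(P1) + P(G|P2)·P(P2) + P(G|P3)·P(P3) + P(G|P4)·P(P4)
      = 0.917·0.172 + 0.754·0.438 + 0.392·0.059 + 0.557·0.331
      = 0.157724 + 0.330252 + 0.023128 + 0.184367 = 0.695471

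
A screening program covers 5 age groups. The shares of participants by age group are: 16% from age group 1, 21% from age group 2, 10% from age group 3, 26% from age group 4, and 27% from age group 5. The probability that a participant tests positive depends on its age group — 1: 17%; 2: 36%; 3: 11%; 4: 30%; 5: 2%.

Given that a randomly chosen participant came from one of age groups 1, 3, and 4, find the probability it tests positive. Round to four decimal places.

P(T|S) ≈ 0.2235

Let S = {1, 3, 4}.
P(S) = 0.16 + 0.1 + 0.26 = 0.52.
P(T ∩ S) = 0.17·0.16 + 0.11·0.1 + 0.3·0.26 = 0.0272 + 0.011 + 0.078 = 0.1162.
P(T | S) = 0.1162 / 0.52 = 0.223462…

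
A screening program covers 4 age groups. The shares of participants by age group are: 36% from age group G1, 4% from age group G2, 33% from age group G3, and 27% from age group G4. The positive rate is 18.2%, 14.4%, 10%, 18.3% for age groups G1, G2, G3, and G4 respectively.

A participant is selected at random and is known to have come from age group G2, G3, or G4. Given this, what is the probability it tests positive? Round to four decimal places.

Let S = {G2, G3, G4}.
P(S) = 0.04 + 0.33 + 0.27 = 0.64.
P(T ∩ S) = 0.144·0.04 + 0.1·0.33 + 0.183·0.27 = 0.00576 + 0.033 + 0.04941 = 0.08817.
P(T | S) = 0.08817 / 0.64 = 0.137766…

P(T|S) ≈ 0.1378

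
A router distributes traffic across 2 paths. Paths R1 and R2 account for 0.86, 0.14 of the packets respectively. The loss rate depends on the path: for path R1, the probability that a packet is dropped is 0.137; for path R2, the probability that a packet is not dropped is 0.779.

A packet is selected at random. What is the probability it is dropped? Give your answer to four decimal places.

P(L|R2) = 1 − 0.779 = 0.221.
Using total probability over the partition,
P(L) = P(L|R1)·P(R1) + P(L|R2)·P(R2)
      = 0.137·0.86 + 0.221·0.14
      = 0.11782 + 0.03094 = 0.14876

0.1488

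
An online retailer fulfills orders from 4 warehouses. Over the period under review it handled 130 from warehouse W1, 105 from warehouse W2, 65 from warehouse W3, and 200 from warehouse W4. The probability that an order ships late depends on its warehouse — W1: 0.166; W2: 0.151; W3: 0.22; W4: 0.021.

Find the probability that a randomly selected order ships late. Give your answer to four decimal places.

Total: 130 + 105 + 65 + 200 = 500.
P(W1) = 130/500 = 0.26. P(W2) = 105/500 = 0.21. P(W3) = 65/500 = 0.13. P(W4) = 200/500 = 0.4.
By the law of total probability,
P(L) = P(L|W1)·P(W1) + P(L|W2)·P(W2) + P(L|W3)·P(W3) + P(L|W4)·P(W4)
      = 0.166·0.26 + 0.151·0.21 + 0.22·0.13 + 0.021·0.4
      = 0.04316 + 0.03171 + 0.0286 + 0.0084 = 0.11187

P(L) ≈ 0.1119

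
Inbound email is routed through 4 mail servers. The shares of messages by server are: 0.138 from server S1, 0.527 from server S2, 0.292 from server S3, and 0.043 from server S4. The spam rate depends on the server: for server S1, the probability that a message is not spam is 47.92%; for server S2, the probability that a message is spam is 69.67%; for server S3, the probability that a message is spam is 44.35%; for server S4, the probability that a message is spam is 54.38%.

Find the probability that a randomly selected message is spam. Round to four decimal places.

P(S|S1) = 1 − 0.4792 = 0.5208.
P(S) = P(S|S1)·P(S1) + P(S|S2)·P(S2) + P(S|S3)·P(S3) + P(S|S4)·P(S4)
      = 0.5208·0.138 + 0.6967·0.527 + 0.4435·0.292 + 0.5438·0.043
      = 0.0718704 + 0.3671609 + 0.129502 + 0.0233834 = 0.5919167

0.5919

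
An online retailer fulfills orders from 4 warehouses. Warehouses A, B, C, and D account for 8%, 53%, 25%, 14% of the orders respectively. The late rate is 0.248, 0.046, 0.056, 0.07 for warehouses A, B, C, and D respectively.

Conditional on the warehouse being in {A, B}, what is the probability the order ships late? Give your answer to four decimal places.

0.0725

Let S = {A, B}.
P(S) = 0.08 + 0.53 = 0.61.
P(L ∩ S) = 0.248·0.08 + 0.046·0.53 = 0.01984 + 0.02438 = 0.04422.
P(L | S) = 0.04422 / 0.61 = 0.072492…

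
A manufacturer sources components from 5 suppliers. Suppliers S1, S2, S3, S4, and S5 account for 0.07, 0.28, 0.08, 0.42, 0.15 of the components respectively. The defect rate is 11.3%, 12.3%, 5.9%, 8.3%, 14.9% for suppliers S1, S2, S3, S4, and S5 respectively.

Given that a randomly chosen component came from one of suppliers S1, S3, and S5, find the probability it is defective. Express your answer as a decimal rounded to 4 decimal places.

P(D|S) ≈ 0.1166

Let S = {S1, S3, S5}.
P(S) = 0.07 + 0.08 + 0.15 = 0.3.
P(D ∩ S) = 0.113·0.07 + 0.059·0.08 + 0.149·0.15 = 0.00791 + 0.00472 + 0.02235 = 0.03498.
P(D | S) = 0.03498 / 0.3 = 0.116600…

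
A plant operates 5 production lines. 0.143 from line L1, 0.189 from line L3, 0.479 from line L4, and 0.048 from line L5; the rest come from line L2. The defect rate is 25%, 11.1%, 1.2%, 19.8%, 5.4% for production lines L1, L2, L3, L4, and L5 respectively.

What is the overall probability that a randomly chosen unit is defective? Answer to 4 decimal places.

0.1511

P(L2) = 1 − (0.143 + 0.189 + 0.479 + 0.048) = 0.141.
By the law of total probability,
P(D) = P(D|L1)·P(L1) + P(D|L2)·P(L2) + P(D|L3)·P(L3) + P(D|L4)·P(L4) + P(D|L5)·P(L5)
      = 0.25·0.143 + 0.111·0.141 + 0.012·0.189 + 0.198·0.479 + 0.054·0.048
      = 0.03575 + 0.015651 + 0.002268 + 0.094842 + 0.002592 = 0.151103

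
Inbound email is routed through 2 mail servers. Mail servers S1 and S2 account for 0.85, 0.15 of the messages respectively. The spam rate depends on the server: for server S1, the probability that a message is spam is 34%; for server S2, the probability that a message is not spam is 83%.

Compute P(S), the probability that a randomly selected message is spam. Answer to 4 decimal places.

P(S|S2) = 1 − 0.83 = 0.17.
P(S) = P(S|S1)·P(S1) + P(S|S2)·P(S2)
      = 0.34·0.85 + 0.17·0.15
      = 0.289 + 0.0255 = 0.3145

0.3145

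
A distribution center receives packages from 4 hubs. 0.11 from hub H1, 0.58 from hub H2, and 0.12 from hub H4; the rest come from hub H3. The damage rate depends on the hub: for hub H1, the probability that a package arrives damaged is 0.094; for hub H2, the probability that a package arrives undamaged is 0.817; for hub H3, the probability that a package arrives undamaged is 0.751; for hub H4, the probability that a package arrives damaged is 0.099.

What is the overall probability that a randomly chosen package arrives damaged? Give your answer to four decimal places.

P(D) ≈ 0.1757

P(H3) = 1 − (0.11 + 0.58 + 0.12) = 0.19.
P(D|H2) = 1 − 0.817 = 0.183.
P(D|H3) = 1 − 0.751 = 0.249.
Summing over the partition,
P(D) = P(D|H1)·P(H1) + P(D|H2)·P(H2) + P(D|H3)·P(H3) + P(D|H4)·P(H4)
      = 0.094·0.11 + 0.183·0.58 + 0.249·0.19 + 0.099·0.12
      = 0.01034 + 0.10614 + 0.04731 + 0.01188 = 0.17567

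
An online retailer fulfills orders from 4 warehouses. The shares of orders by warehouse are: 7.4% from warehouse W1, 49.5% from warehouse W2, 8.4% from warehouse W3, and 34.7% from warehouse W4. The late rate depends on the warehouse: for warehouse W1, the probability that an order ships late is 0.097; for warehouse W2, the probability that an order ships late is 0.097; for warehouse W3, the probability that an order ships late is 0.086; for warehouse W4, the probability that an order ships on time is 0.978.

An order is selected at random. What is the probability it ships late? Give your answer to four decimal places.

P(L) ≈ 0.0701

P(L|W4) = 1 − 0.978 = 0.022.
By the law of total probability,
P(L) = P(L|W1)·P(W1) + P(L|W2)·P(W2) + P(L|W3)·P(W3) + P(L|W4)·P(W4)
      = 0.097·0.074 + 0.097·0.495 + 0.086·0.084 + 0.022·0.347
      = 0.007178 + 0.048015 + 0.007224 + 0.007634 = 0.070051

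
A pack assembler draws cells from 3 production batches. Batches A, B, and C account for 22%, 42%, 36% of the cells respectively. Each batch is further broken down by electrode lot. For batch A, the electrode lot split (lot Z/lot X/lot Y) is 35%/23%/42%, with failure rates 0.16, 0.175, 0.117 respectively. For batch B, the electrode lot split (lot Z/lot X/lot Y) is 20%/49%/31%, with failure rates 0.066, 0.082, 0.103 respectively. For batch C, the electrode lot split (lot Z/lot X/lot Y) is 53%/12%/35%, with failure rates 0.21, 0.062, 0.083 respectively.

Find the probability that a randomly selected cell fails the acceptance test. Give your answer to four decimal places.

P(F|A) = 0.35·0.16 + 0.23·0.175 + 0.42·0.117 = 0.056 + 0.04025 + 0.04914 = 0.14539
P(F|B) = 0.2·0.066 + 0.49·0.082 + 0.31·0.103 = 0.0132 + 0.04018 + 0.03193 = 0.08531
P(F|C) = 0.53·0.21 + 0.12·0.062 + 0.35·0.083 = 0.1113 + 0.00744 + 0.02905 = 0.14779
By total probability over the outer partition,
P(F) = 0.22·0.14539 + 0.42·0.08531 + 0.36·0.14779
      = 0.0319858 + 0.0358302 + 0.0532044 = 0.1210204

P(F) ≈ 0.1210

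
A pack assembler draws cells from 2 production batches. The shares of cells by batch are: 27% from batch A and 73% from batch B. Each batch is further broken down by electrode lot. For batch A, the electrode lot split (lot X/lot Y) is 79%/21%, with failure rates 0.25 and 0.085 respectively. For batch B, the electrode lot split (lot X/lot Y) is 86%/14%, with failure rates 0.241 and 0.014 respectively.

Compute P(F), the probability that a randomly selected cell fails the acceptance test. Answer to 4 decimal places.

P(F|A) = 0.79·0.25 + 0.21·0.085 = 0.1975 + 0.01785 = 0.21535
P(F|B) = 0.86·0.241 + 0.14·0.014 = 0.20726 + 0.00196 = 0.20922
Then overall,
P(F) = 0.27·0.21535 + 0.73·0.20922
      = 0.0581445 + 0.1527306 = 0.2108751

0.2109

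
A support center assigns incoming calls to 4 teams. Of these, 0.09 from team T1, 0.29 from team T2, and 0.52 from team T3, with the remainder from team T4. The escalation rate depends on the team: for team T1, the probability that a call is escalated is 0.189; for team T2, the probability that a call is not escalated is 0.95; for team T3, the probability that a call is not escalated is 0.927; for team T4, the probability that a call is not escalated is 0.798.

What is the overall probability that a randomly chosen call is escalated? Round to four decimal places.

P(T4) = 1 − (0.09 + 0.29 + 0.52) = 0.1.
P(E|T2) = 1 − 0.95 = 0.05.
P(E|T3) = 1 − 0.927 = 0.073.
P(E|T4) = 1 − 0.798 = 0.202.
P(E) = P(E|T1)·P(T1) + P(E|T2)·P(T2) + P(E|T3)·P(T3) + P(E|T4)·P(T4)
      = 0.189·0.09 + 0.05·0.29 + 0.073·0.52 + 0.202·0.1
      = 0.01701 + 0.0145 + 0.03796 + 0.0202 = 0.08967

P(E) ≈ 0.0897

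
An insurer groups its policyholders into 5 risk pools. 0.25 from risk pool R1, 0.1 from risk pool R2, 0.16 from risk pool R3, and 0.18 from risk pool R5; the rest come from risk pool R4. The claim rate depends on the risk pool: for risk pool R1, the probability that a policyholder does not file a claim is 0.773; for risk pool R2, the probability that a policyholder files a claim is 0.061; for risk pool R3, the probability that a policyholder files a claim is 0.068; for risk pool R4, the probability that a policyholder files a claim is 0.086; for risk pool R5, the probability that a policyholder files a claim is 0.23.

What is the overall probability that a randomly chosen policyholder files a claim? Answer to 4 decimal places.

P(R4) = 1 − (0.25 + 0.1 + 0.16 + 0.18) = 0.31.
P(C|R1) = 1 − 0.773 = 0.227.
Summing over the partition,
P(C) = P(C|R1)·P(R1) + P(C|R2)·P(R2) + P(C|R3)·P(R3) + P(C|R4)·P(R4) + P(C|R5)·P(R5)
      = 0.227·0.25 + 0.061·0.1 + 0.068·0.16 + 0.086·0.31 + 0.23·0.18
      = 0.05675 + 0.0061 + 0.01088 + 0.02666 + 0.0414 = 0.14179

P(C) ≈ 0.1418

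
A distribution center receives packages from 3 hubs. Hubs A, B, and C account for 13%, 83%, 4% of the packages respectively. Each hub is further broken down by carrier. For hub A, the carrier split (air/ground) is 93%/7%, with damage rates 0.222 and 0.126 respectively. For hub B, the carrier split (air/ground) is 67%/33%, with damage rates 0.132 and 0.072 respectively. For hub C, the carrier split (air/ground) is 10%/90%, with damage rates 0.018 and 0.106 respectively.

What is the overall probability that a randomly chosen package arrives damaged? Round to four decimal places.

0.1250

P(D|A) = 0.93·0.222 + 0.07·0.126 = 0.20646 + 0.00882 = 0.21528
P(D|B) = 0.67·0.132 + 0.33·0.072 = 0.08844 + 0.02376 = 0.1122
P(D|C) = 0.1·0.018 + 0.9·0.106 = 0.0018 + 0.0954 = 0.0972
By total probability over the outer partition,
P(D) = 0.13·0.21528 + 0.83·0.1122 + 0.04·0.0972
      = 0.0279864 + 0.093126 + 0.003888 = 0.1250004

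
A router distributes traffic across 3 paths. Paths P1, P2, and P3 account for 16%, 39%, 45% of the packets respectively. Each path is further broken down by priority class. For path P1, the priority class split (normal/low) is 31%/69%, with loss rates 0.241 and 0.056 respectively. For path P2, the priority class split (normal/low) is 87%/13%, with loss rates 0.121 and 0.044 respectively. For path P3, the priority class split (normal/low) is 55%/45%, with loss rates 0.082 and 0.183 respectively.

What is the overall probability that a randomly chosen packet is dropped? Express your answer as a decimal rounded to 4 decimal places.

P(L) ≈ 0.1188

P(L|P1) = 0.31·0.241 + 0.69·0.056 = 0.07471 + 0.03864 = 0.11335
P(L|P2) = 0.87·0.121 + 0.13·0.044 = 0.10527 + 0.00572 = 0.11099
P(L|P3) = 0.55·0.082 + 0.45·0.183 = 0.0451 + 0.08235 = 0.12745
By total probability over the outer partition,
P(L) = 0.16·0.11335 + 0.39·0.11099 + 0.45·0.12745
      = 0.018136 + 0.0432861 + 0.0573525 = 0.1187746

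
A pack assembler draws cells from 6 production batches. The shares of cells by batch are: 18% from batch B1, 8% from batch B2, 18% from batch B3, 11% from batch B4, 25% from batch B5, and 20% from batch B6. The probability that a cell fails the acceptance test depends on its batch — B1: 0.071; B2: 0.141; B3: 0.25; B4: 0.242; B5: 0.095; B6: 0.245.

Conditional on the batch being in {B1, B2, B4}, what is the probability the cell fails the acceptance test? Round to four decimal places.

Let S = {B1, B2, B4}.
P(S) = 0.18 + 0.08 + 0.11 = 0.37.
P(F ∩ S) = 0.071·0.18 + 0.141·0.08 + 0.242·0.11 = 0.01278 + 0.01128 + 0.02662 = 0.05068.
P(F | S) = 0.05068 / 0.37 = 0.136973…

0.1370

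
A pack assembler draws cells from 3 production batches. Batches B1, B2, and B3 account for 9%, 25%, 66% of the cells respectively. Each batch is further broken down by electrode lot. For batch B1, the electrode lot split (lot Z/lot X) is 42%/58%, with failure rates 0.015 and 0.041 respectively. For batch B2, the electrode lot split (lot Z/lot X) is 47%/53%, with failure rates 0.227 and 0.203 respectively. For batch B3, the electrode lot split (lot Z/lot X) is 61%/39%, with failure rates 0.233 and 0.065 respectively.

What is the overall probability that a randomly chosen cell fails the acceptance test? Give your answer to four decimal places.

P(F) ≈ 0.1668

P(F|B1) = 0.42·0.015 + 0.58·0.041 = 0.0063 + 0.02378 = 0.03008
P(F|B2) = 0.47·0.227 + 0.53·0.203 = 0.10669 + 0.10759 = 0.21428
P(F|B3) = 0.61·0.233 + 0.39·0.065 = 0.14213 + 0.02535 = 0.16748
By total probability over the outer partition,
P(F) = 0.09·0.03008 + 0.25·0.21428 + 0.66·0.16748
      = 0.0027072 + 0.05357 + 0.1105368 = 0.166814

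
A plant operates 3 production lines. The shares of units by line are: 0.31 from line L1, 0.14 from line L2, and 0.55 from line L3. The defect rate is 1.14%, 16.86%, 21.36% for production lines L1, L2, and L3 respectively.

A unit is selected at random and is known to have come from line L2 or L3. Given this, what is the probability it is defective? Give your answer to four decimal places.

Let S = {L2, L3}.
P(S) = 0.14 + 0.55 = 0.69.
P(D ∩ S) = 0.1686·0.14 + 0.2136·0.55 = 0.023604 + 0.11748 = 0.141084.
P(D | S) = 0.141084 / 0.69 = 0.204470…

0.2045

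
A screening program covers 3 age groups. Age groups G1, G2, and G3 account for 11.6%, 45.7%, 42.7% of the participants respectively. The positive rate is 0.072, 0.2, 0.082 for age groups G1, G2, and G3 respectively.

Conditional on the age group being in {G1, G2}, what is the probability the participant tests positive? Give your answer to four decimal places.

0.1741

Let S = {G1, G2}.
P(S) = 0.116 + 0.457 = 0.573.
P(T ∩ S) = 0.072·0.116 + 0.2·0.457 = 0.008352 + 0.0914 = 0.099752.
P(T | S) = 0.099752 / 0.573 = 0.174087…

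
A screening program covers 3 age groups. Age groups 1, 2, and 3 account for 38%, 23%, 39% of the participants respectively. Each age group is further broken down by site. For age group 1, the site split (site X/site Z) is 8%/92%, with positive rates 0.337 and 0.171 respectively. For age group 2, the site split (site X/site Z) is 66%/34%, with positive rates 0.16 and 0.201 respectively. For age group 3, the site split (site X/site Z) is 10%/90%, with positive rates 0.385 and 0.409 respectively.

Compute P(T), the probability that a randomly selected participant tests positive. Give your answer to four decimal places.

P(T) ≈ 0.2686

P(T|1) = 0.08·0.337 + 0.92·0.171 = 0.02696 + 0.15732 = 0.18428
P(T|2) = 0.66·0.16 + 0.34·0.201 = 0.1056 + 0.06834 = 0.17394
P(T|3) = 0.1·0.385 + 0.9·0.409 = 0.0385 + 0.3681 = 0.4066
By total probability over the outer partition,
P(T) = 0.38·0.18428 + 0.23·0.17394 + 0.39·0.4066
      = 0.0700264 + 0.0400062 + 0.158574 = 0.2686066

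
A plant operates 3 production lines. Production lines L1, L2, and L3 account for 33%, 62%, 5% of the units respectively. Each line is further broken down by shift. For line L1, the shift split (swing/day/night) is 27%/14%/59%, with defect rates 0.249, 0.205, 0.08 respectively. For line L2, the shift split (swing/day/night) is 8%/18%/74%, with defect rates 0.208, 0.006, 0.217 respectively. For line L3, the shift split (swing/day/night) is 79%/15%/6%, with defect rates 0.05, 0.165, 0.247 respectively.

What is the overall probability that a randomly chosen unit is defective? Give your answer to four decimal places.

P(D) ≈ 0.1617

P(D|L1) = 0.27·0.249 + 0.14·0.205 + 0.59·0.08 = 0.06723 + 0.0287 + 0.0472 = 0.14313
P(D|L2) = 0.08·0.208 + 0.18·0.006 + 0.74·0.217 = 0.01664 + 0.00108 + 0.16058 = 0.1783
P(D|L3) = 0.79·0.05 + 0.15·0.165 + 0.06·0.247 = 0.0395 + 0.02475 + 0.01482 = 0.07907
By total probability over the outer partition,
P(D) = 0.33·0.14313 + 0.62·0.1783 + 0.05·0.07907
      = 0.0472329 + 0.110546 + 0.0039535 = 0.1617324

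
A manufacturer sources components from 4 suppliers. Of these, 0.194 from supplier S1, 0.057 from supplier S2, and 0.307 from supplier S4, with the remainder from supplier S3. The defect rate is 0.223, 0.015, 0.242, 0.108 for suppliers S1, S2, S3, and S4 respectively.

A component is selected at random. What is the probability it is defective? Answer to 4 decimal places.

P(S3) = 1 − (0.194 + 0.057 + 0.307) = 0.442.
P(D) = P(D|S1)·P(S1) + P(D|S2)·P(S2) + P(D|S3)·P(S3) + P(D|S4)·P(S4)
      = 0.223·0.194 + 0.015·0.057 + 0.242·0.442 + 0.108·0.307
      = 0.043262 + 0.000855 + 0.106964 + 0.033156 = 0.184237

0.1842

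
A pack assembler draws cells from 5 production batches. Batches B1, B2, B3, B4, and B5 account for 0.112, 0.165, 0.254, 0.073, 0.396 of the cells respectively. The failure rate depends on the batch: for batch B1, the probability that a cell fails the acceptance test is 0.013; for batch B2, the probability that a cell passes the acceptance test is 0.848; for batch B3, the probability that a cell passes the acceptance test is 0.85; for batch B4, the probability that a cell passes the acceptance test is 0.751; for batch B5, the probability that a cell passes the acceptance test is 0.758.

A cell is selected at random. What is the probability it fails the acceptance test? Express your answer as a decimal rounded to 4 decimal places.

P(F|B2) = 1 − 0.848 = 0.152.
P(F|B3) = 1 − 0.85 = 0.15.
P(F|B4) = 1 − 0.751 = 0.249.
P(F|B5) = 1 − 0.758 = 0.242.
Summing over the partition,
P(F) = P(F|B1)·P(B1) + P(F|B2)·P(B2) + P(F|B3)·P(B3) + P(F|B4)·P(B4) + P(F|B5)·P(B5)
      = 0.013·0.112 + 0.152·0.165 + 0.15·0.254 + 0.249·0.073 + 0.242·0.396
      = 0.001456 + 0.02508 + 0.0381 + 0.018177 + 0.095832 = 0.178645

0.1786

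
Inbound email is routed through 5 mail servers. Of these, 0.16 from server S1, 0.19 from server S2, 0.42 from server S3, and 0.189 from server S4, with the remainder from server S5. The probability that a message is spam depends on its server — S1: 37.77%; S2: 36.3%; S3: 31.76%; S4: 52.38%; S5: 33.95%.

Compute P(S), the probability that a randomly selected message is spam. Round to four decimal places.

0.3757

P(S5) = 1 − (0.16 + 0.19 + 0.42 + 0.189) = 0.041.
P(S) = P(S|S1)·P(S1) + P(S|S2)·P(S2) + P(S|S3)·P(S3) + P(S|S4)·P(S4) + P(S|S5)·P(S5)
      = 0.3777·0.16 + 0.363·0.19 + 0.3176·0.42 + 0.5238·0.189 + 0.3395·0.041
      = 0.060432 + 0.06897 + 0.133392 + 0.0989982 + 0.0139195 = 0.3757117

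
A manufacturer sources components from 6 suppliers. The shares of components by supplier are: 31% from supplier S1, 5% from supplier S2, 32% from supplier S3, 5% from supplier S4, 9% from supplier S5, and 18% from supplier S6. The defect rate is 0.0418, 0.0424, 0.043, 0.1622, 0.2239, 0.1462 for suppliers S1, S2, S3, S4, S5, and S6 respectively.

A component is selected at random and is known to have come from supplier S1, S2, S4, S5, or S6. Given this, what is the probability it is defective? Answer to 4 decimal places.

0.1024

Let S = {S1, S2, S4, S5, S6}.
P(S) = 0.31 + 0.05 + 0.05 + 0.09 + 0.18 = 0.68.
P(D ∩ S) = 0.0418·0.31 + 0.0424·0.05 + 0.1622·0.05 + 0.2239·0.09 + 0.1462·0.18 = 0.012958 + 0.00212 + 0.00811 + 0.020151 + 0.026316 = 0.069655.
P(D | S) = 0.069655 / 0.68 = 0.102434…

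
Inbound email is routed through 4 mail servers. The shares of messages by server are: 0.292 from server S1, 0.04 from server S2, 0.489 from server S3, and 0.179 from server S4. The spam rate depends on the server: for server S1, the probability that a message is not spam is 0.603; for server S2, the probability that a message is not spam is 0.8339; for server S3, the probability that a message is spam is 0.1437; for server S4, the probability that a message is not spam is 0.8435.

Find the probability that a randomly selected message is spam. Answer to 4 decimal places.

0.2209

P(S|S1) = 1 − 0.603 = 0.397.
P(S|S2) = 1 − 0.8339 = 0.1661.
P(S|S4) = 1 − 0.8435 = 0.1565.
P(S) = P(S|S1)·P(S1) + P(S|S2)·P(S2) + P(S|S3)·P(S3) + P(S|S4)·P(S4)
      = 0.397·0.292 + 0.1661·0.04 + 0.1437·0.489 + 0.1565·0.179
      = 0.115924 + 0.006644 + 0.0702693 + 0.0280135 = 0.2208508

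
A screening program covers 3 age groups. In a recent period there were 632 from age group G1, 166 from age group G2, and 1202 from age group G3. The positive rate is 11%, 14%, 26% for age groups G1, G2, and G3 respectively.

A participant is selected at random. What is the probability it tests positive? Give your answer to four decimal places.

Total: 632 + 166 + 1202 = 2000.
P(G1) = 632/2000 = 0.316. P(G2) = 166/2000 = 0.083. P(G3) = 1202/2000 = 0.601.
P(T) = P(T|G1)·P(G1) + P(T|G2)·P(G2) + P(T|G3)·P(G3)
      = 0.11·0.316 + 0.14·0.083 + 0.26·0.601
      = 0.03476 + 0.01162 + 0.15626 = 0.20264

P(T) ≈ 0.2026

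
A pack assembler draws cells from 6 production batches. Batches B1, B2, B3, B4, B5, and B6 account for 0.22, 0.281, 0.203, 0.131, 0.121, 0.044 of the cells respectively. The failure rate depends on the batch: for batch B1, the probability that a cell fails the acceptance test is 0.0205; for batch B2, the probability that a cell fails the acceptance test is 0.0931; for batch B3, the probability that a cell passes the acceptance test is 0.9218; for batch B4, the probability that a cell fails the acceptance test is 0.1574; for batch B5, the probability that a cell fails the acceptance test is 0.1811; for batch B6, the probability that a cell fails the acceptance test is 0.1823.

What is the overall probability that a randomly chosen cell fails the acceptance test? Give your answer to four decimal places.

P(F) ≈ 0.0971

P(F|B3) = 1 − 0.9218 = 0.0782.
By the law of total probability,
P(F) = P(F|B1)·P(B1) + P(F|B2)·P(B2) + P(F|B3)·P(B3) + P(F|B4)·P(B4) + P(F|B5)·P(B5) + P(F|B6)·P(B6)
      = 0.0205·0.22 + 0.0931·0.281 + 0.0782·0.203 + 0.1574·0.131 + 0.1811·0.121 + 0.1823·0.044
      = 0.00451 + 0.0261611 + 0.0158746 + 0.0206194 + 0.0219131 + 0.0080212 = 0.0970994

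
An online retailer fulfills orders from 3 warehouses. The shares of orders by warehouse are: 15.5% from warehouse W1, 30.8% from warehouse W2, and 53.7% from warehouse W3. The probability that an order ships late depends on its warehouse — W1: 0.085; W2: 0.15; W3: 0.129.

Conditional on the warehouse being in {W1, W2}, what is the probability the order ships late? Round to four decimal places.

P(L|S) ≈ 0.1282

Let S = {W1, W2}.
P(S) = 0.155 + 0.308 = 0.463.
P(L ∩ S) = 0.085·0.155 + 0.15·0.308 = 0.013175 + 0.0462 = 0.059375.
P(L | S) = 0.059375 / 0.463 = 0.128240…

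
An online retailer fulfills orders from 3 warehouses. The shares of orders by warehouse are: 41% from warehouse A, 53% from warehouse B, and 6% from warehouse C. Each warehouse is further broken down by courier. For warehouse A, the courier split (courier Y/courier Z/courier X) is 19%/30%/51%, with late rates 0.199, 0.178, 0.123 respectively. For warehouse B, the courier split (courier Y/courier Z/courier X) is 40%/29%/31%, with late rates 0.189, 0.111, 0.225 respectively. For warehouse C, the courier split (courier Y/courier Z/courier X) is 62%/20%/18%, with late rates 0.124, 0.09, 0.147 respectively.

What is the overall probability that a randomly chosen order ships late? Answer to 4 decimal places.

P(L|A) = 0.19·0.199 + 0.3·0.178 + 0.51·0.123 = 0.03781 + 0.0534 + 0.06273 = 0.15394
P(L|B) = 0.4·0.189 + 0.29·0.111 + 0.31·0.225 = 0.0756 + 0.03219 + 0.06975 = 0.17754
P(L|C) = 0.62·0.124 + 0.2·0.09 + 0.18·0.147 = 0.07688 + 0.018 + 0.02646 = 0.12134
Then overall,
P(L) = 0.41·0.15394 + 0.53·0.17754 + 0.06·0.12134
      = 0.0631154 + 0.0940962 + 0.0072804 = 0.164492

P(L) ≈ 0.1645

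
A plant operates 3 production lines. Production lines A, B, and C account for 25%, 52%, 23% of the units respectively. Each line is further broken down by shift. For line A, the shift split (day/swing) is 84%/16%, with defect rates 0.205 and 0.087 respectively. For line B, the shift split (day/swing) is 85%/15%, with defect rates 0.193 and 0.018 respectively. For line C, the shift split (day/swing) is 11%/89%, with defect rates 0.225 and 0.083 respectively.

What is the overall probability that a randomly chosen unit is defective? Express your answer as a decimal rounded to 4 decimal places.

P(D|A) = 0.84·0.205 + 0.16·0.087 = 0.1722 + 0.01392 = 0.18612
P(D|B) = 0.85·0.193 + 0.15·0.018 = 0.16405 + 0.0027 = 0.16675
P(D|C) = 0.11·0.225 + 0.89·0.083 = 0.02475 + 0.07387 = 0.09862
By total probability over the outer partition,
P(D) = 0.25·0.18612 + 0.52·0.16675 + 0.23·0.09862
      = 0.04653 + 0.08671 + 0.0226826 = 0.1559226

0.1559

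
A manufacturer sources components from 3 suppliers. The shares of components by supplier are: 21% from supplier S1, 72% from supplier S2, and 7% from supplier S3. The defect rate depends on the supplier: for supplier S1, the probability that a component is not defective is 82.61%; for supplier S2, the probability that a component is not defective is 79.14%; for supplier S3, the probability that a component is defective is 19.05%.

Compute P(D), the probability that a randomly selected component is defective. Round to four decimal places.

P(D|S1) = 1 − 0.8261 = 0.1739.
P(D|S2) = 1 − 0.7914 = 0.2086.
P(D) = P(D|S1)·P(S1) + P(D|S2)·P(S2) + P(D|S3)·P(S3)
      = 0.1739·0.21 + 0.2086·0.72 + 0.1905·0.07
      = 0.036519 + 0.150192 + 0.013335 = 0.200046

0.2000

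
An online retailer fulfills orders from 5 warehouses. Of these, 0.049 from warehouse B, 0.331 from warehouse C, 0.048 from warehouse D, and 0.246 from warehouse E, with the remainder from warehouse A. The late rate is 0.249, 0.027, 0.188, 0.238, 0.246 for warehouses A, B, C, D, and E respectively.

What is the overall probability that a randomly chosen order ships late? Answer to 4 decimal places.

P(A) = 1 − (0.049 + 0.331 + 0.048 + 0.246) = 0.326.
Summing over the partition,
P(L) = P(L|A)·P(A) + P(L|B)·P(B) + P(L|C)·P(C) + P(L|D)·P(D) + P(L|E)·P(E)
      = 0.249·0.326 + 0.027·0.049 + 0.188·0.331 + 0.238·0.048 + 0.246·0.246
      = 0.081174 + 0.001323 + 0.062228 + 0.011424 + 0.060516 = 0.216665

0.2167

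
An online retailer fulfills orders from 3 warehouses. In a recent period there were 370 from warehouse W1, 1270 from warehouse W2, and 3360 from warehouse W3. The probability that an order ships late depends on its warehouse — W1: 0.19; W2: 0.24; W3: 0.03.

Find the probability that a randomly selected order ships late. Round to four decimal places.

Total: 370 + 1270 + 3360 = 5000.
P(W1) = 370/5000 = 0.074. P(W2) = 1270/5000 = 0.254. P(W3) = 3360/5000 = 0.672.
P(L) = P(L|W1)·P(W1) + P(L|W2)·P(W2) + P(L|W3)·P(W3)
      = 0.19·0.074 + 0.24·0.254 + 0.03·0.672
      = 0.01406 + 0.06096 + 0.02016 = 0.09518

P(L) ≈ 0.0952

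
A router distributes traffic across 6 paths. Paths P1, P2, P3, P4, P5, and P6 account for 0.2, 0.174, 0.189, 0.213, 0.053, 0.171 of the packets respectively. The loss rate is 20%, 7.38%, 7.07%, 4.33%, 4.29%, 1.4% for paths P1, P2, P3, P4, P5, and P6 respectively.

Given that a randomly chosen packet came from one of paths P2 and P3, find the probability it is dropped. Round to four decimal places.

Let S = {P2, P3}.
P(S) = 0.174 + 0.189 = 0.363.
P(L ∩ S) = 0.0738·0.174 + 0.0707·0.189 = 0.0128412 + 0.0133623 = 0.0262035.
P(L | S) = 0.0262035 / 0.363 = 0.072186…

0.0722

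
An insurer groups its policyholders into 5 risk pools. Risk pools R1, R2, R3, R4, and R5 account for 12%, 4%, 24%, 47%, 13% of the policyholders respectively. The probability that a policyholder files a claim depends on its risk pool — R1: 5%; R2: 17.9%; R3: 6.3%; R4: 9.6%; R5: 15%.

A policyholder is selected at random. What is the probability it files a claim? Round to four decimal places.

0.0929

P(C) = P(C|R1)·P(R1) + P(C|R2)·P(R2) + P(C|R3)·P(R3) + P(C|R4)·P(R4) + P(C|R5)·P(R5)
      = 0.05·0.12 + 0.179·0.04 + 0.063·0.24 + 0.096·0.47 + 0.15·0.13
      = 0.006 + 0.00716 + 0.01512 + 0.04512 + 0.0195 = 0.0929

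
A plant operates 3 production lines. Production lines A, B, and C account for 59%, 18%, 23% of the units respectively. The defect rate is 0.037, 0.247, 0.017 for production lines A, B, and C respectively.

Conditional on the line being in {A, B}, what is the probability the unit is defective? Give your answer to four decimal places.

0.0861

Let S = {A, B}.
P(S) = 0.59 + 0.18 = 0.77.
P(D ∩ S) = 0.037·0.59 + 0.247·0.18 = 0.02183 + 0.04446 = 0.06629.
P(D | S) = 0.06629 / 0.77 = 0.086091…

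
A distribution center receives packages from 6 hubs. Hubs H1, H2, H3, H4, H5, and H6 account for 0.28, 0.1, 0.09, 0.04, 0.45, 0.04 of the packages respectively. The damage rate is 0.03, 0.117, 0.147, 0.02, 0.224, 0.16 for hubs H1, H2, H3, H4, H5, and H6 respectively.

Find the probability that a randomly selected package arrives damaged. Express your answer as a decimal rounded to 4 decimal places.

P(D) ≈ 0.1413

Using total probability over the partition,
P(D) = P(D|H1)·P(H1) + P(D|H2)·P(H2) + P(D|H3)·P(H3) + P(D|H4)·P(H4) + P(D|H5)·P(H5) + P(D|H6)·P(H6)
      = 0.03·0.28 + 0.117·0.1 + 0.147·0.09 + 0.02·0.04 + 0.224·0.45 + 0.16·0.04
      = 0.0084 + 0.0117 + 0.01323 + 0.0008 + 0.1008 + 0.0064 = 0.14133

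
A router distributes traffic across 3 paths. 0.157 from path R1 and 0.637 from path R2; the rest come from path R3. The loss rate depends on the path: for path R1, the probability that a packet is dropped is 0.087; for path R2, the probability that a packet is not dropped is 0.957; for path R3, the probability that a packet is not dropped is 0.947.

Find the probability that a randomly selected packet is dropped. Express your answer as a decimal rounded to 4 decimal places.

P(R3) = 1 − (0.157 + 0.637) = 0.206.
P(L|R2) = 1 − 0.957 = 0.043.
P(L|R3) = 1 − 0.947 = 0.053.
Summing over the partition,
P(L) = P(L|R1)·P(R1) + P(L|R2)·P(R2) + P(L|R3)·P(R3)
      = 0.087·0.157 + 0.043·0.637 + 0.053·0.206
      = 0.013659 + 0.027391 + 0.010918 = 0.051968

0.0520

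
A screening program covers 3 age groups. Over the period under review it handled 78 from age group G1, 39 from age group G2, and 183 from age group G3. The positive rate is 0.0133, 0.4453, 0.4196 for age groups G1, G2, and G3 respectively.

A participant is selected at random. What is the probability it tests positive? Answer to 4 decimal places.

0.3173

Total: 78 + 39 + 183 = 300.
P(G1) = 78/300 = 0.26. P(G2) = 39/300 = 0.13. P(G3) = 183/300 = 0.61.
P(T) = P(T|G1)·P(G1) + P(T|G2)·P(G2) + P(T|G3)·P(G3)
      = 0.0133·0.26 + 0.4453·0.13 + 0.4196·0.61
      = 0.003458 + 0.057889 + 0.255956 = 0.317303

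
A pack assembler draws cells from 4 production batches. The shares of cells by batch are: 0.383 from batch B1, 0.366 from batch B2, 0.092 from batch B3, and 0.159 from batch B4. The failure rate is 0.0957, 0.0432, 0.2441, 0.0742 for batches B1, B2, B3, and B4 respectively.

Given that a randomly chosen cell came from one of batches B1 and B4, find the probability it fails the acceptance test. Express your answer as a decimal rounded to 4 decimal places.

Let S = {B1, B4}.
P(S) = 0.383 + 0.159 = 0.542.
P(F ∩ S) = 0.0957·0.383 + 0.0742·0.159 = 0.0366531 + 0.0117978 = 0.0484509.
P(F | S) = 0.0484509 / 0.542 = 0.089393…

P(F|S) ≈ 0.0894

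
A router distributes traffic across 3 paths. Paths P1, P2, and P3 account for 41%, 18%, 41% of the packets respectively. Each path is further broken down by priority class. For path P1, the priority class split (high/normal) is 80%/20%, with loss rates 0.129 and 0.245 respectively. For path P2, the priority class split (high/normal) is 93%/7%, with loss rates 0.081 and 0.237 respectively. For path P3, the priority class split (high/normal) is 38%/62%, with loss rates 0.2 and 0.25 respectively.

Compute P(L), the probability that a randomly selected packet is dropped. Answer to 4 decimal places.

0.1737

P(L|P1) = 0.8·0.129 + 0.2·0.245 = 0.1032 + 0.049 = 0.1522
P(L|P2) = 0.93·0.081 + 0.07·0.237 = 0.07533 + 0.01659 = 0.09192
P(L|P3) = 0.38·0.2 + 0.62·0.25 = 0.076 + 0.155 = 0.231
By total probability over the outer partition,
P(L) = 0.41·0.1522 + 0.18·0.09192 + 0.41·0.231
      = 0.062402 + 0.0165456 + 0.09471 = 0.1736576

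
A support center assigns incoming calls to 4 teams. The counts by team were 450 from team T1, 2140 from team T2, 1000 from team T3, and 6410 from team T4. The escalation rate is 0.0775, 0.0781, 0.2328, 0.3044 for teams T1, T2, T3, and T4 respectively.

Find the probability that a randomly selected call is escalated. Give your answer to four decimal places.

Total: 450 + 2140 + 1000 + 6410 = 10000.
P(T1) = 450/10000 = 0.045. P(T2) = 2140/10000 = 0.214. P(T3) = 1000/10000 = 0.1. P(T4) = 6410/10000 = 0.641.
P(E) = P(E|T1)·P(T1) + P(E|T2)·P(T2) + P(E|T3)·P(T3) + P(E|T4)·P(T4)
      = 0.0775·0.045 + 0.0781·0.214 + 0.2328·0.1 + 0.3044·0.641
      = 0.0034875 + 0.0167134 + 0.02328 + 0.1951204 = 0.2386013

0.2386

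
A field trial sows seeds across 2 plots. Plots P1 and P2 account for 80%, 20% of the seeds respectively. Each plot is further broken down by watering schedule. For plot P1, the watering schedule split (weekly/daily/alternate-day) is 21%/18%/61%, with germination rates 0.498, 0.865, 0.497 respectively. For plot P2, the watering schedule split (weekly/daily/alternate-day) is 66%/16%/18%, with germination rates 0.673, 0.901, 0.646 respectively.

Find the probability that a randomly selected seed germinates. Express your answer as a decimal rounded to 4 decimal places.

P(G) ≈ 0.5917

P(G|P1) = 0.21·0.498 + 0.18·0.865 + 0.61·0.497 = 0.10458 + 0.1557 + 0.30317 = 0.56345
P(G|P2) = 0.66·0.673 + 0.16·0.901 + 0.18·0.646 = 0.44418 + 0.14416 + 0.11628 = 0.70462
Then overall,
P(G) = 0.8·0.56345 + 0.2·0.70462
      = 0.45076 + 0.140924 = 0.591684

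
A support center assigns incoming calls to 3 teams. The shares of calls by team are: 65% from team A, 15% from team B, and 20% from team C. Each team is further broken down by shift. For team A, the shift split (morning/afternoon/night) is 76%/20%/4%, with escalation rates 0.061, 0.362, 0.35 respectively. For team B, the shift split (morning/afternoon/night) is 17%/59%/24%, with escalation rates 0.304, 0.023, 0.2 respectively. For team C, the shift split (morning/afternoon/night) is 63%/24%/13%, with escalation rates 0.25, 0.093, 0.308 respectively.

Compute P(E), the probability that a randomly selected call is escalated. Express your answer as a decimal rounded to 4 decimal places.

P(E) ≈ 0.1473

P(E|A) = 0.76·0.061 + 0.2·0.362 + 0.04·0.35 = 0.04636 + 0.0724 + 0.014 = 0.13276
P(E|B) = 0.17·0.304 + 0.59·0.023 + 0.24·0.2 = 0.05168 + 0.01357 + 0.048 = 0.11325
P(E|C) = 0.63·0.25 + 0.24·0.093 + 0.13·0.308 = 0.1575 + 0.02232 + 0.04004 = 0.21986
By total probability over the outer partition,
P(E) = 0.65·0.13276 + 0.15·0.11325 + 0.2·0.21986
      = 0.086294 + 0.0169875 + 0.043972 = 0.1472535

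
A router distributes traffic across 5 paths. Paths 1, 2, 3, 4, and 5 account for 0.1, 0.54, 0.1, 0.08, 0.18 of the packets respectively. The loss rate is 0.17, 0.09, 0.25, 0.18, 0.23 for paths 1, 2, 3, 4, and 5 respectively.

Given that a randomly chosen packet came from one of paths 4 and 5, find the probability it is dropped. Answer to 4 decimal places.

P(L|S) ≈ 0.2146

Let S = {4, 5}.
P(S) = 0.08 + 0.18 = 0.26.
P(L ∩ S) = 0.18·0.08 + 0.23·0.18 = 0.0144 + 0.0414 = 0.0558.
P(L | S) = 0.0558 / 0.26 = 0.214615…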